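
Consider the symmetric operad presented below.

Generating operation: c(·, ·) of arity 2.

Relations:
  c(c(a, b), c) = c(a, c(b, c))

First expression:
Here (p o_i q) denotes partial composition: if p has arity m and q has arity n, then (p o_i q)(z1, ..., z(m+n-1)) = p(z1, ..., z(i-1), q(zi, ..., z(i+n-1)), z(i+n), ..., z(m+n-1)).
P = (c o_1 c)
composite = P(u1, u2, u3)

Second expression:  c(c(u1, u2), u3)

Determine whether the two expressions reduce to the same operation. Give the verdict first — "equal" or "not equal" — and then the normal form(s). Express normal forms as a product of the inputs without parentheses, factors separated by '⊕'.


Reducing the first expression gives u1 ⊕ u2 ⊕ u3
Reducing the second expression gives u1 ⊕ u2 ⊕ u3
The forms coincide; equal.

equal: each reduces to u1 ⊕ u2 ⊕ u3


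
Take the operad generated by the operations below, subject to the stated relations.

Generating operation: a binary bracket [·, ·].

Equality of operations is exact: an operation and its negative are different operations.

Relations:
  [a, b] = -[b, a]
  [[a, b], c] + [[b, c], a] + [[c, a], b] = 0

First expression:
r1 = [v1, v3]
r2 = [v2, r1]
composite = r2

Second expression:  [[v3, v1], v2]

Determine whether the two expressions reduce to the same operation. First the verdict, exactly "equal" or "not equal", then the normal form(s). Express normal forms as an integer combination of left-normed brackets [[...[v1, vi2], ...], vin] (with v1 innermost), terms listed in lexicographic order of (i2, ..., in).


equal; both compose to -[[v1, v3], v2]

The first expression reduces to -[[v1, v3], v2]
The second expression reduces to -[[v1, v3], v2]
One common form — equal.


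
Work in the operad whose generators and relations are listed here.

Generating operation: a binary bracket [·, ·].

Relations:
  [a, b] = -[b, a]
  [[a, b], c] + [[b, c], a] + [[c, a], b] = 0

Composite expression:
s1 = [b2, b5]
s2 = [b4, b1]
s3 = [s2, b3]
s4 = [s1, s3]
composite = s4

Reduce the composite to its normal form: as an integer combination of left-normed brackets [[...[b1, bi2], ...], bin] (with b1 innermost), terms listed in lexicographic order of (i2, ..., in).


[[[[b1, b4], b3], b2], b5] - [[[[b1, b4], b3], b5], b2]


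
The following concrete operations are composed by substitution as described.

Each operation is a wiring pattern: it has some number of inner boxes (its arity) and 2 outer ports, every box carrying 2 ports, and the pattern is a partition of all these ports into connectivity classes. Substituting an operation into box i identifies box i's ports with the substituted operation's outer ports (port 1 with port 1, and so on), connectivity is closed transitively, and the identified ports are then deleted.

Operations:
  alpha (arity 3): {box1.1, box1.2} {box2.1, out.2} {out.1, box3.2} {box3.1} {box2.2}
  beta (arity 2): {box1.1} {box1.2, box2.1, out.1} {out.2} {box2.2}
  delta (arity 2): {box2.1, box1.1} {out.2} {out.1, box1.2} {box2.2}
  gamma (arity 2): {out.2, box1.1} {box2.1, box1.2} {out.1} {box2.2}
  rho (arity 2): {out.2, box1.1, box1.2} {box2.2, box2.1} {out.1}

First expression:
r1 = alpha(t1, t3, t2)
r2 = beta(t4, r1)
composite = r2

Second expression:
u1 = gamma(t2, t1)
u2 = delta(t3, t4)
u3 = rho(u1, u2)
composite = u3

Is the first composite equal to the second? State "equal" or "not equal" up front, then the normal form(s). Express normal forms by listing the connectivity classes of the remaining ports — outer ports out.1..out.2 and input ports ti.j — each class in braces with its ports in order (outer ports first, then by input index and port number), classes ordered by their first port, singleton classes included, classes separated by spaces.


not equal; first: {out.1, t2.2, t4.2} {out.2} {t1.1, t1.2} {t2.1} {t3.1} {t3.2} {t4.1}; second: {out.1} {out.2, t2.1} {t1.1, t2.2} {t1.2} {t3.1, t4.1} {t3.2} {t4.2}

In normal form, the first expression is {out.1, t2.2, t4.2} {out.2} {t1.1, t1.2} {t2.1} {t3.1} {t3.2} {t4.1}
In normal form, the second expression is {out.1} {out.2, t2.1} {t1.1, t2.2} {t1.2} {t3.1, t4.1} {t3.2} {t4.2}
Distinct normal forms: not equal.


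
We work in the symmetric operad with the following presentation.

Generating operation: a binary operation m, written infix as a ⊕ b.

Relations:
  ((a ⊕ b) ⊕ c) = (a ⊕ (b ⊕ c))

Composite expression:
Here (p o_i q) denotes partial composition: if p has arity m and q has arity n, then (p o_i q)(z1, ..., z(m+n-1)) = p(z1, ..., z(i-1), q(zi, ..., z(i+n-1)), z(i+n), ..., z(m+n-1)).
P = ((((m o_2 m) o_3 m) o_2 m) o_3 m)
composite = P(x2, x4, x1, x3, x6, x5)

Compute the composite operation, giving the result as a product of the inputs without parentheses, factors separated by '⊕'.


x2 ⊕ x4 ⊕ x1 ⊕ x3 ⊕ x6 ⊕ x5


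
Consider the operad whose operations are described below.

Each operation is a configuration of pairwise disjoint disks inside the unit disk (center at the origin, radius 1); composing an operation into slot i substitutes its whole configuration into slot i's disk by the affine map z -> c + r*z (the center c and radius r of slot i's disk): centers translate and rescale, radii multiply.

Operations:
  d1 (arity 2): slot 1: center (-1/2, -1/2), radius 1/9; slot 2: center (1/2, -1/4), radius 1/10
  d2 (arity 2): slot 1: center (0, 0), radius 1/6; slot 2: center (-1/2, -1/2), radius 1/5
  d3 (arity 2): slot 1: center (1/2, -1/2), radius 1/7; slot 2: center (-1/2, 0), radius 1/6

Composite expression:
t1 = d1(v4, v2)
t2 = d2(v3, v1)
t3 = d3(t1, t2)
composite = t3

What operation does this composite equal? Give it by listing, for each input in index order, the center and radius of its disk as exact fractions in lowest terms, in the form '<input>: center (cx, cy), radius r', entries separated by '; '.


v1: center (-7/12, -1/12), radius 1/30; v2: center (4/7, -15/28), radius 1/70; v3: center (-1/2, 0), radius 1/36; v4: center (3/7, -4/7), radius 1/63

Affine substitution under d3: radii multiply and v-centers shift.
for v4, the 2-step affine chain lands on center (3/7, -4/7), radius 1/63
for v2, the 2-step affine chain lands on center (4/7, -15/28), radius 1/70
for v3, the 2-step affine chain lands on center (-1/2, 0), radius 1/36
for v1, the 2-step affine chain lands on center (-7/12, -1/12), radius 1/30


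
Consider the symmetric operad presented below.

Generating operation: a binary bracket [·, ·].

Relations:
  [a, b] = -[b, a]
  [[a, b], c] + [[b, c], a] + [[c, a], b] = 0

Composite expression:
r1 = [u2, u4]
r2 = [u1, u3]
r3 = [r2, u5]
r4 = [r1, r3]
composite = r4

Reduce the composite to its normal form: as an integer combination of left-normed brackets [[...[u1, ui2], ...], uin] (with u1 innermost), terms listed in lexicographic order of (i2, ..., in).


-[[[[u1, u3], u5], u2], u4] + [[[[u1, u3], u5], u4], u2]

Left-normed coefficients sit on the u1-initial expansion words.
Composite bracket: [[u2, u4], [[u1, u3], u5]]
Each bracket splits as ab - ba, giving 16 signed words (2^4 = 16).
Only words starting with u1 matter:
  word u1u3u5u2u4 has sign -1, contributing -[[[[u1, u3], u5], u2], u4]
  word u1u3u5u4u2 has sign +1, contributing +[[[[u1, u3], u5], u4], u2]


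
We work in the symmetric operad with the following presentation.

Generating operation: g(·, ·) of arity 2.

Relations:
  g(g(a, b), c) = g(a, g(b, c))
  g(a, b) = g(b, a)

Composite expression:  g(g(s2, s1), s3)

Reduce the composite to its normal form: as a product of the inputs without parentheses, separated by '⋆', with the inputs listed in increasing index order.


s1 ⋆ s2 ⋆ s3

Reordering under g is free, so list the s-inputs canonically.
g(s2, s1) linearizes to s2 ⋆ s1
g(g(s2, s1), s3) linearizes to s2 ⋆ s1 ⋆ s3
putting the inputs in ascending order: s1 ⋆ s2 ⋆ s3


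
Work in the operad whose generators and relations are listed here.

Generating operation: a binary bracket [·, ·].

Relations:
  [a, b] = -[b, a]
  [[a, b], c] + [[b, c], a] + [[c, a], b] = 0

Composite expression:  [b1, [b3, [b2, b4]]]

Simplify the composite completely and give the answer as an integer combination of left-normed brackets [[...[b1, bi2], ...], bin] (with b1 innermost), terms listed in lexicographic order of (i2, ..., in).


-[[[b1, b2], b4], b3] + [[[b1, b3], b2], b4] - [[[b1, b3], b4], b2] + [[[b1, b4], b2], b3]

Left-normed coefficients sit on the b1-initial expansion words.
Composite bracket: [b1, [b3, [b2, b4]]]
Expanding via [a, b] = ab - ba: 8 signed words (2^3 = 8).
Words beginning with b1 determine it all:
  b1b2b4b3 (sign -1) contributes -[[[b1, b2], b4], b3]
  b1b3b2b4 (sign +1) contributes +[[[b1, b3], b2], b4]
  b1b3b4b2 (sign -1) contributes -[[[b1, b3], b4], b2]
  b1b4b2b3 (sign +1) contributes +[[[b1, b4], b2], b3]


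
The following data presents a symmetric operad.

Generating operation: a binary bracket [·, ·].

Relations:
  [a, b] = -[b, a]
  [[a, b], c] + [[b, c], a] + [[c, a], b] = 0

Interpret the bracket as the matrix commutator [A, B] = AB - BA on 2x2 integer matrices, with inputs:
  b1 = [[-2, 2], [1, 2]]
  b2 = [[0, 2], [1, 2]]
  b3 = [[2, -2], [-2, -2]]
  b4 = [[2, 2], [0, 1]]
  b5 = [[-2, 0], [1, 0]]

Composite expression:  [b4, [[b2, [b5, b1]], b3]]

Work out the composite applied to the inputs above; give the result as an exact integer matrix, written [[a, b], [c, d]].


[b5, b1] = [[-2, -4], [-2, 2]]
[b2, [b5, b1]] = [[0, 16], [-8, 0]]
[[b2, [b5, b1]], b3] = [[-48, -64], [-32, 48]]
[b4, [[b2, [b5, b1]], b3]] = [[-64, 128], [32, 64]]

[[-64, 128], [32, 64]]


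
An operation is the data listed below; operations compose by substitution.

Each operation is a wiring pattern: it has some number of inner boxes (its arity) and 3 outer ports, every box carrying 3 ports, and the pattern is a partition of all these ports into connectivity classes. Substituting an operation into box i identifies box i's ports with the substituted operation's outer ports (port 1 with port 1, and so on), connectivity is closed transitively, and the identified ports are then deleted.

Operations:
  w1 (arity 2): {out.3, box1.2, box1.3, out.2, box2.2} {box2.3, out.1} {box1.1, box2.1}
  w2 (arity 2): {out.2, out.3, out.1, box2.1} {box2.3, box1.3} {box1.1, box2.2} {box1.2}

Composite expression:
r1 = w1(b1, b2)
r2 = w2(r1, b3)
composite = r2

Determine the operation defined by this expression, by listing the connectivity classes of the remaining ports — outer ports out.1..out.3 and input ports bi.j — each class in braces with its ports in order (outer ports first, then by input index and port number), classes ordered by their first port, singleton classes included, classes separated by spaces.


Substituting into w2 glues patterns; closure does the rest.
stage w1: inputs (b1, b2), connectivity {out.1, b2.3} {out.2, out.3, b1.2, b1.3, b2.2} {b1.1, b2.1}, out.j its boundary
stage w2: inputs (b1, b2, b3), connectivity {out.1, out.2, out.3, b3.1} {b1.1, b2.1} {b1.2, b1.3, b2.2, b3.3} {b2.3, b3.2}, out.j its boundary

{out.1, out.2, out.3, b3.1} {b1.1, b2.1} {b1.2, b1.3, b2.2, b3.3} {b2.3, b3.2}


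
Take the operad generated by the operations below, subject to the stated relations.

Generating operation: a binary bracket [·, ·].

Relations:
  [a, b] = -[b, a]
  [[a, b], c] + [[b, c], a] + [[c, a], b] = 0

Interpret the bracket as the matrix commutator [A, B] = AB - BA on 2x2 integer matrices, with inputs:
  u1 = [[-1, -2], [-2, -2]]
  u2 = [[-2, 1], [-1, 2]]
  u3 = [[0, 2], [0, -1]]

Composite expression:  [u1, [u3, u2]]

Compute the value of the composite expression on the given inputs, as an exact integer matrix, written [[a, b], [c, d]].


[u3, u2] = [[-2, 9], [1, 2]]
[u1, [u3, u2]] = [[16, 1], [7, -16]]

[[16, 1], [7, -16]]


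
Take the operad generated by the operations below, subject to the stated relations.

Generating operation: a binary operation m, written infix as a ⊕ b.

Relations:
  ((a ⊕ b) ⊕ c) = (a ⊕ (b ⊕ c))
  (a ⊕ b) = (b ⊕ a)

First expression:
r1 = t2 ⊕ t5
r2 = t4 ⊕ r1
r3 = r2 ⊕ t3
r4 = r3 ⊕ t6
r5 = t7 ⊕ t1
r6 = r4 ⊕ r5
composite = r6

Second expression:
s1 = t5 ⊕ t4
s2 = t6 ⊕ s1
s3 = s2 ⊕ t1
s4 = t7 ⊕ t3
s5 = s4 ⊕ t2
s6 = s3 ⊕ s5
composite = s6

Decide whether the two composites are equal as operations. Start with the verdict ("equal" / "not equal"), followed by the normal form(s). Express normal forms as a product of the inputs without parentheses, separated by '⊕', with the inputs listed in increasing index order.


Reducing the first expression gives t1 ⊕ t2 ⊕ t3 ⊕ t4 ⊕ t5 ⊕ t6 ⊕ t7
Reducing the second expression gives t1 ⊕ t2 ⊕ t3 ⊕ t4 ⊕ t5 ⊕ t6 ⊕ t7
Same normal form: equal.

equal; both compose to t1 ⊕ t2 ⊕ t3 ⊕ t4 ⊕ t5 ⊕ t6 ⊕ t7


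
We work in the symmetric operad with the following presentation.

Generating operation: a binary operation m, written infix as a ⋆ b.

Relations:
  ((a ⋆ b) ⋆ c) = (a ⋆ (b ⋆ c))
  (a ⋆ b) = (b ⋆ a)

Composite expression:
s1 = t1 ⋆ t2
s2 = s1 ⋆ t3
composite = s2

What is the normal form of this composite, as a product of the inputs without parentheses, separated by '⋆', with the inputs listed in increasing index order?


With m associative and commutative, the t-input set is all that matters.
(t1 ⋆ t2) reduces to t1 ⋆ t2
((t1 ⋆ t2) ⋆ t3) reduces to t1 ⋆ t2 ⋆ t3
reordering the factors by index: t1 ⋆ t2 ⋆ t3

t1 ⋆ t2 ⋆ t3


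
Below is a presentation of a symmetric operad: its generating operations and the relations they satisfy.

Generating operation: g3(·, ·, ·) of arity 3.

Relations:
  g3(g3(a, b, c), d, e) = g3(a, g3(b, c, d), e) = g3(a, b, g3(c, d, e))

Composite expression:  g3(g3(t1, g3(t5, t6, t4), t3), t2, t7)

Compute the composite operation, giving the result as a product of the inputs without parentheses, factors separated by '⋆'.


t1 ⋆ t5 ⋆ t6 ⋆ t4 ⋆ t3 ⋆ t2 ⋆ t7

Every regrouping of g3 is equal, so read the t-inputs in written order.
g3(t5, t6, t4) flattens to t5 ⋆ t6 ⋆ t4
g3(t1, g3(t5, t6, t4), t3) flattens to t1 ⋆ t5 ⋆ t6 ⋆ t4 ⋆ t3
g3(g3(t1, g3(t5, t6, t4), t3), t2, t7) flattens to t1 ⋆ t5 ⋆ t6 ⋆ t4 ⋆ t3 ⋆ t2 ⋆ t7


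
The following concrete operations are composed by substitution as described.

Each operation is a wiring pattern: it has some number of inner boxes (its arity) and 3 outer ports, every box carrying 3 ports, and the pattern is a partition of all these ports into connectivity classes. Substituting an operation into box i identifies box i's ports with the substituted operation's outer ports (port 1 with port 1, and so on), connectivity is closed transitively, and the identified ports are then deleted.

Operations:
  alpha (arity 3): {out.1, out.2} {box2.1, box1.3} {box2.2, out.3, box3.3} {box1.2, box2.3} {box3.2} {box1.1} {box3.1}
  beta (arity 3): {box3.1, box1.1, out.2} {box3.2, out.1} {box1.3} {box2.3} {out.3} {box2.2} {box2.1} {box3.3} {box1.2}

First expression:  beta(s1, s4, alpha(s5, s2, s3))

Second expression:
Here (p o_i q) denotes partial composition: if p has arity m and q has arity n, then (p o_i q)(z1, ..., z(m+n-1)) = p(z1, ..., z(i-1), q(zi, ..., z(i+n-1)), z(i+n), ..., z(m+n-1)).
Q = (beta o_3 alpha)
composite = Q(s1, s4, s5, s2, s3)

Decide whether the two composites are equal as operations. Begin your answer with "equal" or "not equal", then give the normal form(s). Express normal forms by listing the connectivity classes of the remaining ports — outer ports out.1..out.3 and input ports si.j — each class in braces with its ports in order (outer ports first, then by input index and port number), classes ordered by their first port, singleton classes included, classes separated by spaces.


equal — both sides give {out.1, out.2, s1.1} {out.3} {s1.2} {s1.3} {s2.1, s5.3} {s2.2, s3.3} {s2.3, s5.2} {s3.1} {s3.2} {s4.1} {s4.2} {s4.3} {s5.1}

The first expression, normalized: {out.1, out.2, s1.1} {out.3} {s1.2} {s1.3} {s2.1, s5.3} {s2.2, s3.3} {s2.3, s5.2} {s3.1} {s3.2} {s4.1} {s4.2} {s4.3} {s5.1}
The second expression, normalized: {out.1, out.2, s1.1} {out.3} {s1.2} {s1.3} {s2.1, s5.3} {s2.2, s3.3} {s2.3, s5.2} {s3.1} {s3.2} {s4.1} {s4.2} {s4.3} {s5.1}
Both agree, so they are equal.


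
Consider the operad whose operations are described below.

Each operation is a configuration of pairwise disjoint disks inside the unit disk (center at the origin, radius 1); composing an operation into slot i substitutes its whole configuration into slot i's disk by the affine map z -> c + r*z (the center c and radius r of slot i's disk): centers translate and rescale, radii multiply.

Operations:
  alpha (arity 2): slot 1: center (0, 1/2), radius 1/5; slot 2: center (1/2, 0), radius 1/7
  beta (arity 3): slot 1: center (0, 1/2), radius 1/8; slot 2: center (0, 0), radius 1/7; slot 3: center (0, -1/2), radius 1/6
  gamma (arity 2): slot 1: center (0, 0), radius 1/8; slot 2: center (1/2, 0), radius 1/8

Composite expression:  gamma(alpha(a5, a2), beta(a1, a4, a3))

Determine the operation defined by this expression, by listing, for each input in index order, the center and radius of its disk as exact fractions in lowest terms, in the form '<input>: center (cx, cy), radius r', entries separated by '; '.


Below gamma, radii multiply path by path; the a-disk centers shift.
input a5: applying the 2 nested substitutions gives center (0, 1/16), radius 1/40
input a2: applying the 2 nested substitutions gives center (1/16, 0), radius 1/56
input a1: applying the 2 nested substitutions gives center (1/2, 1/16), radius 1/64
input a4: applying the 2 nested substitutions gives center (1/2, 0), radius 1/56
input a3: applying the 2 nested substitutions gives center (1/2, -1/16), radius 1/48

a1: center (1/2, 1/16), radius 1/64; a2: center (1/16, 0), radius 1/56; a3: center (1/2, -1/16), radius 1/48; a4: center (1/2, 0), radius 1/56; a5: center (0, 1/16), radius 1/40


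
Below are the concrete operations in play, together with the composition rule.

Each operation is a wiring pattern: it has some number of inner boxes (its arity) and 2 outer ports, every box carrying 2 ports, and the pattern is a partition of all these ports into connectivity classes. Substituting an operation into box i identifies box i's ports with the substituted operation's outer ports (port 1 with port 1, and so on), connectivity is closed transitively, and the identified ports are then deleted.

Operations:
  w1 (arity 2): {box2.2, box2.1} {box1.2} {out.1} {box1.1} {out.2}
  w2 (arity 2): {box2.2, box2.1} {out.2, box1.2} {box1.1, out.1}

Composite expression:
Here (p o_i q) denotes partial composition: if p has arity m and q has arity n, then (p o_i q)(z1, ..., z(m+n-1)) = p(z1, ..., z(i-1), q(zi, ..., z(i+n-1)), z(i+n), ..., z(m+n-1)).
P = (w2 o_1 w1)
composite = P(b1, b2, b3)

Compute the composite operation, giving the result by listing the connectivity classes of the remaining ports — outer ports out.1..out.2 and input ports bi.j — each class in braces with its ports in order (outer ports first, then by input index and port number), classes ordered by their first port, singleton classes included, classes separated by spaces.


{out.1} {out.2} {b1.1} {b1.2} {b2.1, b2.2} {b3.1, b3.2}

Substituting into w2 glues patterns; closure does the rest.
after w1, the pattern on (b1, b2) reads {out.1} {out.2} {b1.1} {b1.2} {b2.1, b2.2} (out.j = its outer ports)
after w2, the pattern on (b1, b2, b3) reads {out.1} {out.2} {b1.1} {b1.2} {b2.1, b2.2} {b3.1, b3.2} (out.j = its outer ports)


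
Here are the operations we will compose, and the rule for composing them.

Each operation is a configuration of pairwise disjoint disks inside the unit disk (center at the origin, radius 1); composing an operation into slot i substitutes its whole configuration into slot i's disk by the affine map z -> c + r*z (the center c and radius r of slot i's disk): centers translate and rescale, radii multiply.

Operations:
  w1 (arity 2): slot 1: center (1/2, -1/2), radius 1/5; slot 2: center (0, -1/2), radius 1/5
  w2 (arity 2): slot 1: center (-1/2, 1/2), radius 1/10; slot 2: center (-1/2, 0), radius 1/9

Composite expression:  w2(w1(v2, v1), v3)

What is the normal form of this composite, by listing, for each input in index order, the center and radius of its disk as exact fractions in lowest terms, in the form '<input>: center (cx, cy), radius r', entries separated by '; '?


v1: center (-1/2, 9/20), radius 1/50; v2: center (-9/20, 9/20), radius 1/50; v3: center (-1/2, 0), radius 1/9

Follow each v-input down from w2: c' goes to c + r*c', radius to r*r'.
v2: after 2 affine steps, its disk has center (-9/20, 9/20), radius 1/50
v1: after 2 affine steps, its disk has center (-1/2, 9/20), radius 1/50
v3: after 1 affine step, its disk has center (-1/2, 0), radius 1/9


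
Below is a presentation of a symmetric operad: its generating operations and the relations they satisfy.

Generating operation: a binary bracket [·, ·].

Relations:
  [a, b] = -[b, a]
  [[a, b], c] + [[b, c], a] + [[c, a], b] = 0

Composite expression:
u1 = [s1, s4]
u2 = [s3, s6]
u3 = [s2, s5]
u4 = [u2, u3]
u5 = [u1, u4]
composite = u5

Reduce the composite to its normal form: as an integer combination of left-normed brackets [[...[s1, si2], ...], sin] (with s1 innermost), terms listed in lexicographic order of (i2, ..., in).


-[[[[[s1, s4], s2], s5], s3], s6] + [[[[[s1, s4], s2], s5], s6], s3] + [[[[[s1, s4], s3], s6], s2], s5] - [[[[[s1, s4], s3], s6], s5], s2] + [[[[[s1, s4], s5], s2], s3], s6] - [[[[[s1, s4], s5], s2], s6], s3] - [[[[[s1, s4], s6], s3], s2], s5] + [[[[[s1, s4], s6], s3], s5], s2]

Antisymmetry and Jacobi reduce to s1-anchored left-normed brackets.
Composite bracket: [[s1, s4], [[s3, s6], [s2, s5]]]
Full expansion: 32 signed words from ab - ba (2^5 = 32).
Words beginning with s1 determine it all:
  the word s1s4s2s5s3s6 carries sign -1 and contributes -[[[[[s1, s4], s2], s5], s3], s6]
  the word s1s4s2s5s6s3 carries sign +1 and contributes +[[[[[s1, s4], s2], s5], s6], s3]
  the word s1s4s3s6s2s5 carries sign +1 and contributes +[[[[[s1, s4], s3], s6], s2], s5]
  the word s1s4s3s6s5s2 carries sign -1 and contributes -[[[[[s1, s4], s3], s6], s5], s2]
  the word s1s4s5s2s3s6 carries sign +1 and contributes +[[[[[s1, s4], s5], s2], s3], s6]
  the word s1s4s5s2s6s3 carries sign -1 and contributes -[[[[[s1, s4], s5], s2], s6], s3]
  the word s1s4s6s3s2s5 carries sign -1 and contributes -[[[[[s1, s4], s6], s3], s2], s5]
  the word s1s4s6s3s5s2 carries sign +1 and contributes +[[[[[s1, s4], s6], s3], s5], s2]


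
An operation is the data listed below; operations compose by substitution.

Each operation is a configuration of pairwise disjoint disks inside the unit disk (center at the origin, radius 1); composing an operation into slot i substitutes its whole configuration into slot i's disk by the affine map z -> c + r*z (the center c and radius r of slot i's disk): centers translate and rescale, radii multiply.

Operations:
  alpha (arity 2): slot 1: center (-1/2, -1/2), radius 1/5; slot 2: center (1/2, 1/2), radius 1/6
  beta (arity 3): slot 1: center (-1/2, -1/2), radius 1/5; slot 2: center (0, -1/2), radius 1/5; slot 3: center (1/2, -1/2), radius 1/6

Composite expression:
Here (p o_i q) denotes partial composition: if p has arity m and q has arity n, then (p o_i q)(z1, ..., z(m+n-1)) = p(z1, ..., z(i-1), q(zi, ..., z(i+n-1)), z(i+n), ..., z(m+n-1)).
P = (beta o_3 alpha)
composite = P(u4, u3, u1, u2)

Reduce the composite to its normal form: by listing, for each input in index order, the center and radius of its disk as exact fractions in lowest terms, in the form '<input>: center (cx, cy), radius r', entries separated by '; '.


u1: center (5/12, -7/12), radius 1/30; u2: center (7/12, -5/12), radius 1/36; u3: center (0, -1/2), radius 1/5; u4: center (-1/2, -1/2), radius 1/5


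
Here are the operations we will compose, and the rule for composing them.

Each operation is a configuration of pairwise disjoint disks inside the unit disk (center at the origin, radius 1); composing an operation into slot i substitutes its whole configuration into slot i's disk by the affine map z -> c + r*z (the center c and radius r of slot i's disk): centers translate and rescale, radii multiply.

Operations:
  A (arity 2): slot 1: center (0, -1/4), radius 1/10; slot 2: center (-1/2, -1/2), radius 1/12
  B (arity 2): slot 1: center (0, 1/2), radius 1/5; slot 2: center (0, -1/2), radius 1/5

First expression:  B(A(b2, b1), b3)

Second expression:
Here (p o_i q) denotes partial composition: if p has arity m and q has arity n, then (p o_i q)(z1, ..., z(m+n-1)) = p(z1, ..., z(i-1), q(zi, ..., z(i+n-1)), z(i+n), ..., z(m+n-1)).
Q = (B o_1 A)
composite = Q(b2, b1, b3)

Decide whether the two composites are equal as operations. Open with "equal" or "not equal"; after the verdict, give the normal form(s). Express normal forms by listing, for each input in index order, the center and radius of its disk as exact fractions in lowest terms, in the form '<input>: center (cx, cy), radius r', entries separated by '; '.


equal: each reduces to b1: center (-1/10, 2/5), radius 1/60; b2: center (0, 9/20), radius 1/50; b3: center (0, -1/2), radius 1/5

The first expression, normalized: b1: center (-1/10, 2/5), radius 1/60; b2: center (0, 9/20), radius 1/50; b3: center (0, -1/2), radius 1/5
The second expression, normalized: b1: center (-1/10, 2/5), radius 1/60; b2: center (0, 9/20), radius 1/50; b3: center (0, -1/2), radius 1/5
Both agree, so they are equal.


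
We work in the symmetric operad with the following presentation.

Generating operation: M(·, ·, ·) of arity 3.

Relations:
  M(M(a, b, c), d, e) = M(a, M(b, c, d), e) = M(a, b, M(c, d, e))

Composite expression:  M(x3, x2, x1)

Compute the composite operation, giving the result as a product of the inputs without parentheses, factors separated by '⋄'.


x3 ⋄ x2 ⋄ x1

All parenthesizations of M agree; list the x-inputs left to right.
M(x3, x2, x1) reduces to x3 ⋄ x2 ⋄ x1


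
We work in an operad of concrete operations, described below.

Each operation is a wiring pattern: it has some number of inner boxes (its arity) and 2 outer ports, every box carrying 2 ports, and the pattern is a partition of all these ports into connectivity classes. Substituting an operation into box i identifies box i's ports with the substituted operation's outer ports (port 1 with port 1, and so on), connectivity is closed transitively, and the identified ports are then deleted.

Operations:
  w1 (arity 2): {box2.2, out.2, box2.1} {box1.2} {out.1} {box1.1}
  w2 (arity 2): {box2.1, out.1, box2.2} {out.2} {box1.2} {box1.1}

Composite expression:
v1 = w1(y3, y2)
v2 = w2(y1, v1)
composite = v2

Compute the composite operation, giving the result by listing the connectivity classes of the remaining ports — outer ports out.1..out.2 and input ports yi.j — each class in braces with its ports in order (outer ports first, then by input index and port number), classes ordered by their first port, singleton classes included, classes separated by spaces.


{out.1, y2.1, y2.2} {out.2} {y1.1} {y1.2} {y3.1} {y3.2}

Substituting into w2 glues patterns; closure does the rest.
through w1, on inputs (y3, y2): {out.1} {out.2, y2.1, y2.2} {y3.1} {y3.2} (out.j = stage outer ports)
through w2, on inputs (y1, y3, y2): {out.1, y2.1, y2.2} {out.2} {y1.1} {y1.2} {y3.1} {y3.2} (out.j = stage outer ports)


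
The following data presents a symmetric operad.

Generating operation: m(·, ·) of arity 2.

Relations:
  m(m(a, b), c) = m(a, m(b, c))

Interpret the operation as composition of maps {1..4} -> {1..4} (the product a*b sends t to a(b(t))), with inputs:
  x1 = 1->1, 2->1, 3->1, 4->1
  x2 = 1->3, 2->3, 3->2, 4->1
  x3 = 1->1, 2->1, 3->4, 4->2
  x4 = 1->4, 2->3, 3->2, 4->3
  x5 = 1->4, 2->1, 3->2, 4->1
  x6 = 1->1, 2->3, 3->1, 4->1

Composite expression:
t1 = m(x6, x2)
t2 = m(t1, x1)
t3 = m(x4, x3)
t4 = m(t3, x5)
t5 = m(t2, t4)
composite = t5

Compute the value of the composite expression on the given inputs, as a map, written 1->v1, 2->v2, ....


1->1, 2->1, 3->1, 4->1

m(x6, x2) = 1->1, 2->1, 3->3, 4->1
m(m(x6, x2), x1) = 1->1, 2->1, 3->1, 4->1
m(x4, x3) = 1->4, 2->4, 3->3, 4->3
m(m(x4, x3), x5) = 1->3, 2->4, 3->4, 4->4
m(m(m(x6, x2), x1), m(m(x4, x3), x5)) = 1->1, 2->1, 3->1, 4->1


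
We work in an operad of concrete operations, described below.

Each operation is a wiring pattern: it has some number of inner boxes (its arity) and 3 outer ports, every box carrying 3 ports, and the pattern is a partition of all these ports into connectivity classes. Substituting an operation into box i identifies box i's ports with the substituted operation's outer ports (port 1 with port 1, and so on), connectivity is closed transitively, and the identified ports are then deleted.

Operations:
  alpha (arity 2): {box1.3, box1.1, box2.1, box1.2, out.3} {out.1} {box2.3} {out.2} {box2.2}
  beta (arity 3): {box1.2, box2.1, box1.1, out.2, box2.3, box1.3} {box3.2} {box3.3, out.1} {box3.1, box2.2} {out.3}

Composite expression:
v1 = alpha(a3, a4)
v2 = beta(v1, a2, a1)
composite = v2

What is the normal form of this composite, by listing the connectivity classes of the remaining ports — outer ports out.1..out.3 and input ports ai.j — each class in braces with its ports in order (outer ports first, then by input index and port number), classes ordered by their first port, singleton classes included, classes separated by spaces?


{out.1, a1.3} {out.2, a2.1, a2.3, a3.1, a3.2, a3.3, a4.1} {out.3} {a1.1, a2.2} {a1.2} {a4.2} {a4.3}


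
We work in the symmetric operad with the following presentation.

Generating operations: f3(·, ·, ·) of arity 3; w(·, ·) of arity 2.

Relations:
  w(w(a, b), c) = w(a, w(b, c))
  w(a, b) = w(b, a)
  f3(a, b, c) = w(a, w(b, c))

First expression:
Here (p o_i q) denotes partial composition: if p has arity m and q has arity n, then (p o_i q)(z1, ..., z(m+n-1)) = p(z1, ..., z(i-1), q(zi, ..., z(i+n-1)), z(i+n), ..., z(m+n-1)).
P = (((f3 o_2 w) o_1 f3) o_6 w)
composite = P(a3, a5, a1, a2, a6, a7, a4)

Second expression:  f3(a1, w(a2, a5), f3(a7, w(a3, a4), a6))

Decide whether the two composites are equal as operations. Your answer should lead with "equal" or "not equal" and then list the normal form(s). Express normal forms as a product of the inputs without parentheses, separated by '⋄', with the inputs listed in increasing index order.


equal — both sides give a1 ⋄ a2 ⋄ a3 ⋄ a4 ⋄ a5 ⋄ a6 ⋄ a7


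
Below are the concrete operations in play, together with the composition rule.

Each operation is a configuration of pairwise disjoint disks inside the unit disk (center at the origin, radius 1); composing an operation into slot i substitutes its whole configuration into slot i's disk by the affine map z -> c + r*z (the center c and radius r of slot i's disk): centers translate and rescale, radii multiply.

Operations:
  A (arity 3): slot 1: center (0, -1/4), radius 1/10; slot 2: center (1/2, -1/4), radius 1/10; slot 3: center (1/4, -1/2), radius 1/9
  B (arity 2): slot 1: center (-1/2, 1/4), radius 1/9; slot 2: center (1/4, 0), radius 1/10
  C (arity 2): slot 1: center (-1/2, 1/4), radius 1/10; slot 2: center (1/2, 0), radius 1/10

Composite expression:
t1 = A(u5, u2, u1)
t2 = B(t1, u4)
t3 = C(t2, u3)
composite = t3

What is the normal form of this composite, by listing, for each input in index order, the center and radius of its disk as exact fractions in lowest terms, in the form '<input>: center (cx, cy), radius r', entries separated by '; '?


Affine substitution under C: radii multiply and u-centers shift.
u5: after 3 affine steps, its disk has center (-11/20, 49/180), radius 1/900
u2: after 3 affine steps, its disk has center (-49/90, 49/180), radius 1/900
u1: after 3 affine steps, its disk has center (-197/360, 97/360), radius 1/810
u4: after 2 affine steps, its disk has center (-19/40, 1/4), radius 1/100
u3: after 1 affine step, its disk has center (1/2, 0), radius 1/10

u1: center (-197/360, 97/360), radius 1/810; u2: center (-49/90, 49/180), radius 1/900; u3: center (1/2, 0), radius 1/10; u4: center (-19/40, 1/4), radius 1/100; u5: center (-11/20, 49/180), radius 1/900


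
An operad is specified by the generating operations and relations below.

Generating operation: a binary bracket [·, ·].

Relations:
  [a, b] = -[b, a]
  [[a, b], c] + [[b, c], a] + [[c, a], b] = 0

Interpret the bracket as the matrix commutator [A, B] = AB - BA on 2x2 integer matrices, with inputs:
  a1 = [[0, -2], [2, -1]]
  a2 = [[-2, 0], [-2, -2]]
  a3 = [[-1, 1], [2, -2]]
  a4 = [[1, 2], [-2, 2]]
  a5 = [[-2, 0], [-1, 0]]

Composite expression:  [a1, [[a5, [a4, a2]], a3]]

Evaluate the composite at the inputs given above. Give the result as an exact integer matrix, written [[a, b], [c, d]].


[a4, a2] = [[-4, 0], [-2, 4]]
[a5, [a4, a2]] = [[0, 0], [4, 0]]
[[a5, [a4, a2]], a3] = [[-4, 0], [4, 4]]
[a1, [[a5, [a4, a2]], a3]] = [[-8, -16], [-20, 8]]

[[-8, -16], [-20, 8]]


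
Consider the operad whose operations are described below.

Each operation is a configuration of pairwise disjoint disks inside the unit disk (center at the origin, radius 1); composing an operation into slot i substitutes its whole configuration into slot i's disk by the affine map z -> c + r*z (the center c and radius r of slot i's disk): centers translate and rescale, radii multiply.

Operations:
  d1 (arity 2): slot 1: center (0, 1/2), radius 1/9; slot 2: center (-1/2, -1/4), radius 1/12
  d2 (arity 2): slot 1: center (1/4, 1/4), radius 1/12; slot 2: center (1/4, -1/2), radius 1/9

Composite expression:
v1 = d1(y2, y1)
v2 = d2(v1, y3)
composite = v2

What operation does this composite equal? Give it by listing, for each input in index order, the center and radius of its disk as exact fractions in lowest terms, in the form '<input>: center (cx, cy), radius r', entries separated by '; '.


y1: center (5/24, 11/48), radius 1/144; y2: center (1/4, 7/24), radius 1/108; y3: center (1/4, -1/2), radius 1/9

Follow each y-input down from d2: c' goes to c + r*c', radius to r*r'.
input y2: applying the 2 nested substitutions gives center (1/4, 7/24), radius 1/108
input y1: applying the 2 nested substitutions gives center (5/24, 11/48), radius 1/144
input y3: applying the 1 nested substitution gives center (1/4, -1/2), radius 1/9


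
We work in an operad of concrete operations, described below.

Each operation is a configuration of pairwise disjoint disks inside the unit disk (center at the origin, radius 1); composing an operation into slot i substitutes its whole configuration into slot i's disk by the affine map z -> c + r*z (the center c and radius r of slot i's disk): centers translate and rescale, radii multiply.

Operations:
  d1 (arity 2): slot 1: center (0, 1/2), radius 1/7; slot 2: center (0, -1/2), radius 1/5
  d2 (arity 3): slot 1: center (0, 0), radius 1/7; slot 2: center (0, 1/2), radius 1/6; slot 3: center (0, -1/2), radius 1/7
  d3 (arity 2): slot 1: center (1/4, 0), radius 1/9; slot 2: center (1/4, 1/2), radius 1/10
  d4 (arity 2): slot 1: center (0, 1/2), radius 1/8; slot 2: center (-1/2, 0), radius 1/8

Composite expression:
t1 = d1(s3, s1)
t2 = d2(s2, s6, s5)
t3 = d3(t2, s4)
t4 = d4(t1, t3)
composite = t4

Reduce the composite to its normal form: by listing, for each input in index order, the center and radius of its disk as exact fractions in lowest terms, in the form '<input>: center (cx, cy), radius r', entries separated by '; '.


s1: center (0, 7/16), radius 1/40; s2: center (-15/32, 0), radius 1/504; s3: center (0, 9/16), radius 1/56; s4: center (-15/32, 1/16), radius 1/80; s5: center (-15/32, -1/144), radius 1/504; s6: center (-15/32, 1/144), radius 1/432

Each s-disk chains the slot maps above it in d4; radii multiply.
s3 passes through 2 substitutions, ending at center (0, 9/16), radius 1/56
s1 passes through 2 substitutions, ending at center (0, 7/16), radius 1/40
s2 passes through 3 substitutions, ending at center (-15/32, 0), radius 1/504
s6 passes through 3 substitutions, ending at center (-15/32, 1/144), radius 1/432
s5 passes through 3 substitutions, ending at center (-15/32, -1/144), radius 1/504
s4 passes through 2 substitutions, ending at center (-15/32, 1/16), radius 1/80


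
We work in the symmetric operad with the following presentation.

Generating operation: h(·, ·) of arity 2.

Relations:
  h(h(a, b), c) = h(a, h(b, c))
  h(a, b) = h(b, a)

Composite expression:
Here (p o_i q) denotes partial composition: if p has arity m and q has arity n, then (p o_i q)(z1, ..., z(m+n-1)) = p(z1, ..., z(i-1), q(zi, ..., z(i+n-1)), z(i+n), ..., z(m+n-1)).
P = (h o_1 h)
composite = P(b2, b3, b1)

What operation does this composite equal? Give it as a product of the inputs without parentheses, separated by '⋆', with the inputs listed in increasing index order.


b1 ⋆ b2 ⋆ b3

Reordering under h is free, so list the b-inputs canonically.
h(b2, b3) reduces to b2 ⋆ b3
h(h(b2, b3), b1) reduces to b2 ⋆ b3 ⋆ b1
commutativity sorts the factors: b1 ⋆ b2 ⋆ b3


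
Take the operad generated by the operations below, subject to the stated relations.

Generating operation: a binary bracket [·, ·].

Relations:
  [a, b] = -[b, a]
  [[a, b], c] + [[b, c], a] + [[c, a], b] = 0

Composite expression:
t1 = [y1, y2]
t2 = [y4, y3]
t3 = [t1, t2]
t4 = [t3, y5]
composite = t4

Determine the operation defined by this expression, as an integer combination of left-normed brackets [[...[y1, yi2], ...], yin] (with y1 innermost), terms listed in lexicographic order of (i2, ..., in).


-[[[[y1, y2], y3], y4], y5] + [[[[y1, y2], y4], y3], y5]


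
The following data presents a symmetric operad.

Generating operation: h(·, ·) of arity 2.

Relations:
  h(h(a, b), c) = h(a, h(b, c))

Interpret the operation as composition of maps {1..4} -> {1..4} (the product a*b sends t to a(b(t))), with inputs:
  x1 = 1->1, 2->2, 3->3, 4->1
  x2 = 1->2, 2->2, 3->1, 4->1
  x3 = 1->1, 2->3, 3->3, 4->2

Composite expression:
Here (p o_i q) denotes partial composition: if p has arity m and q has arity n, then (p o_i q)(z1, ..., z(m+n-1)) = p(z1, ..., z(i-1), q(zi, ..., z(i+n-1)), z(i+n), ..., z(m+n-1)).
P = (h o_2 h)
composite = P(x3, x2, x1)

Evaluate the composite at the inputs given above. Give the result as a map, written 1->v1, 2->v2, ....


1->3, 2->3, 3->1, 4->3

h(x2, x1) = 1->2, 2->2, 3->1, 4->2
h(x3, h(x2, x1)) = 1->3, 2->3, 3->1, 4->3


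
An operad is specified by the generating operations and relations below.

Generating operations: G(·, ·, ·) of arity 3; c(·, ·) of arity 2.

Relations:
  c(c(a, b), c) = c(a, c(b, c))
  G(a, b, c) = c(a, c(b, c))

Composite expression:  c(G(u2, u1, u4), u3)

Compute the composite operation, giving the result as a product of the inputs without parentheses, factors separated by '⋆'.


u2 ⋆ u1 ⋆ u4 ⋆ u3

Under associativity of c, the answer is the u's in reading order.
G(u2, u1, u4) linearizes to u2 ⋆ u1 ⋆ u4
c(G(u2, u1, u4), u3) linearizes to u2 ⋆ u1 ⋆ u4 ⋆ u3


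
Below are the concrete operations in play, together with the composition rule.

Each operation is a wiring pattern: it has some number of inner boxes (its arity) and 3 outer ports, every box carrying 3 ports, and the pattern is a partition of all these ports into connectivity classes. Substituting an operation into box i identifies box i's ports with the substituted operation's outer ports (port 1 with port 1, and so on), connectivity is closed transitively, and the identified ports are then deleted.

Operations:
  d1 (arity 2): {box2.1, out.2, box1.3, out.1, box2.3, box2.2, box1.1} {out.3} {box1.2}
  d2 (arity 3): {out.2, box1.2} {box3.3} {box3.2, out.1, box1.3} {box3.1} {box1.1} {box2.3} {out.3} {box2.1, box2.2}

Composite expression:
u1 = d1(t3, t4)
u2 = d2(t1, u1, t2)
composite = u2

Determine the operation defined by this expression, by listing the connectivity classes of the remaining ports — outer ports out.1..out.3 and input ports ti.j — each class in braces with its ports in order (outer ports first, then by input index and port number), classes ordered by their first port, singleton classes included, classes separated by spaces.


{out.1, t1.3, t2.2} {out.2, t1.2} {out.3} {t1.1} {t2.1} {t2.3} {t3.1, t3.3, t4.1, t4.2, t4.3} {t3.2}

Treat the ports identified at d2 as solder joints: merge, then drop.
stage d1: inputs (t3, t4), connectivity {out.1, out.2, t3.1, t3.3, t4.1, t4.2, t4.3} {out.3} {t3.2}, out.j its boundary
stage d2: inputs (t1, t3, t4, t2), connectivity {out.1, t1.3, t2.2} {out.2, t1.2} {out.3} {t1.1} {t2.1} {t2.3} {t3.1, t3.3, t4.1, t4.2, t4.3} {t3.2}, out.j its boundary
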